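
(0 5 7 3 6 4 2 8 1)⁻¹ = (0 1 8 2 4 6 3 7 5)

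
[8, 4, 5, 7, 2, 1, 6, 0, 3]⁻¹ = [7, 5, 4, 8, 1, 2, 6, 3, 0]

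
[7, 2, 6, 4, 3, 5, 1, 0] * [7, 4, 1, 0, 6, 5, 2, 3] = [3, 1, 2, 6, 0, 5, 4, 7]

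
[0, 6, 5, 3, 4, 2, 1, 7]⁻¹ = [0, 6, 5, 3, 4, 2, 1, 7]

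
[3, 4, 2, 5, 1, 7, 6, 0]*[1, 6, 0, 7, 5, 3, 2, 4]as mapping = [0→7, 1→5, 2→0, 3→3, 4→6, 5→4, 6→2, 7→1]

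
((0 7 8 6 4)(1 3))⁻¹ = (0 4 6 8 7)(1 3)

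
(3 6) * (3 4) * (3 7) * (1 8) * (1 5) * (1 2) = (1 8 5 2)(3 6 4 7)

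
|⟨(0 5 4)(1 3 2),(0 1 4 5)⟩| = 120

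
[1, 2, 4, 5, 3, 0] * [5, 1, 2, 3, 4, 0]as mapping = [0→1, 1→2, 2→4, 3→0, 4→3, 5→5]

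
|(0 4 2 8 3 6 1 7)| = 8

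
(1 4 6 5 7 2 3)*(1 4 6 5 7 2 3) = (1 6 7 3 4 5 2)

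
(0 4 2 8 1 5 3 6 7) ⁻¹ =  (0 7 6 3 5 1 8 2 4) 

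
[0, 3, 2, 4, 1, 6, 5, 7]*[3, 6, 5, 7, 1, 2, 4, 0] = [3, 7, 5, 1, 6, 4, 2, 0]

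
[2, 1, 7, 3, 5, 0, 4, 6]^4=[4, 1, 5, 3, 7, 6, 2, 0]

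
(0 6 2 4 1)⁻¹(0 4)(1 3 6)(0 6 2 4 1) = (0 3 2)(1 6)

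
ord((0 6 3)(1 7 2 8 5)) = 15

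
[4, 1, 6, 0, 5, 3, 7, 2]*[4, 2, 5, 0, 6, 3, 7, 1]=[6, 2, 7, 4, 3, 0, 1, 5]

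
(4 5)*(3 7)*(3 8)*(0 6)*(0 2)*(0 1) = (0 6 2 1)(3 7 8)(4 5)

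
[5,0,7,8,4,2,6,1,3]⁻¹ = [1,7,5,8,4,0,6,2,3]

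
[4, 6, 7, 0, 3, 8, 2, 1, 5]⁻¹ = [3, 7, 6, 4, 0, 8, 1, 2, 5]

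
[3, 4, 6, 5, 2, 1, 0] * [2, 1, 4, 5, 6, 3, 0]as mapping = [0→5, 1→6, 2→0, 3→3, 4→4, 5→1, 6→2]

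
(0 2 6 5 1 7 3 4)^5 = (0 7 6 4 1 2 3 5)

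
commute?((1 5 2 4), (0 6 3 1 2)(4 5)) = no:(1 5 2 4)*(0 6 3 1 2)(4 5) = (0 6 3 1 4 2 5), (0 6 3 1 2)(4 5)*(1 5 2 4) = (0 6 3 5 1 4 2)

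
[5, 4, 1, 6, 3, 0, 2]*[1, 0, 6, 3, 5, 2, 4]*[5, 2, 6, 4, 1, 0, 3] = [6, 0, 5, 1, 4, 2, 3]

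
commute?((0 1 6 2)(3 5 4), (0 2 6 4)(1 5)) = no:(0 1 6 2)(3 5 4) * (0 2 6 4)(1 5) = (0 5)(1 4 3), (0 2 6 4)(1 5) * (0 1 6 2)(3 5 4) = (1 4)(3 5 6)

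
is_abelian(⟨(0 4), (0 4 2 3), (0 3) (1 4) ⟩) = no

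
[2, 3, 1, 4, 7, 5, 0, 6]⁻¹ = [6, 2, 0, 1, 3, 5, 7, 4]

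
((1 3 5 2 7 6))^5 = (1 6 7 2 5 3)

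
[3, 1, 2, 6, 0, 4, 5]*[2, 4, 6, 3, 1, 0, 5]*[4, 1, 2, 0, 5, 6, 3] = [0, 5, 3, 6, 2, 1, 4]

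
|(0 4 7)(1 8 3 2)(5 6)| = 12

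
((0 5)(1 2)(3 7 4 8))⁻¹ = (0 5)(1 2)(3 8 4 7)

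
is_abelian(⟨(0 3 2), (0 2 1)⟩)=no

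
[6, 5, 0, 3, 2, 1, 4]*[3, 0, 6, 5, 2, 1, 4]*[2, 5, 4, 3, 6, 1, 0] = [6, 5, 3, 1, 0, 2, 4]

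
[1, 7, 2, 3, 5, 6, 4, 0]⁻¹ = [7, 0, 2, 3, 6, 4, 5, 1]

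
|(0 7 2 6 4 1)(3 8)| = 6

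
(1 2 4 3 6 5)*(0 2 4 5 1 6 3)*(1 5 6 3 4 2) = (0 1 2 6 5 3 4)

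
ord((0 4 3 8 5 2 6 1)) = 8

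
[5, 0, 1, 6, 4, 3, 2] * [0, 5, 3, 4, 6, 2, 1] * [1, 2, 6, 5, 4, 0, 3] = [6, 1, 0, 2, 3, 4, 5]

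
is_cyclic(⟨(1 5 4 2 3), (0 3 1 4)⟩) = no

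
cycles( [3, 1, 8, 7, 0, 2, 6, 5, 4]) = (0 3 7 5 2 8 4)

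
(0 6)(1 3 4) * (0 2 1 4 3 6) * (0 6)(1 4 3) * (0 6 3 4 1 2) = (0 3 2 1 6)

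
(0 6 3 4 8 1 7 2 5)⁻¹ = (0 5 2 7 1 8 4 3 6)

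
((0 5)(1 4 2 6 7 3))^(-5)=(0 5)(1 4 2 6 7 3)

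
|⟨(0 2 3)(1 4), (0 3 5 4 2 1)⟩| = 720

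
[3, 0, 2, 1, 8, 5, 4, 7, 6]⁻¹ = [1, 3, 2, 0, 6, 5, 8, 7, 4]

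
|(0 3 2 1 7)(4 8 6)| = 15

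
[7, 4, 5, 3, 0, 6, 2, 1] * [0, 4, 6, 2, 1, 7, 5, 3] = [3, 1, 7, 2, 0, 5, 6, 4]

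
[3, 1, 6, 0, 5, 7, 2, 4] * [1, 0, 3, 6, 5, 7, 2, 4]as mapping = [0→6, 1→0, 2→2, 3→1, 4→7, 5→4, 6→3, 7→5]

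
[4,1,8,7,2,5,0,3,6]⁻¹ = [6,1,4,7,0,5,8,3,2]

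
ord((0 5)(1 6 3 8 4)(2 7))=10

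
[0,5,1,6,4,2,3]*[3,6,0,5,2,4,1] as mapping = [0→3,1→4,2→6,3→1,4→2,5→0,6→5] 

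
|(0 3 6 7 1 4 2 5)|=8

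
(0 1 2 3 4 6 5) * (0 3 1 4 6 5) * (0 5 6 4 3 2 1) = (0 3 4 6 5 2)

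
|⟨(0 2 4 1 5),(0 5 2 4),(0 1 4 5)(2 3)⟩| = 720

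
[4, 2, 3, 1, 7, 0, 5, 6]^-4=[4, 3, 1, 2, 7, 0, 5, 6]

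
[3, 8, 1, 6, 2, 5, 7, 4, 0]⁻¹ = [8, 2, 4, 0, 7, 5, 3, 6, 1]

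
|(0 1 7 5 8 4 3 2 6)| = 9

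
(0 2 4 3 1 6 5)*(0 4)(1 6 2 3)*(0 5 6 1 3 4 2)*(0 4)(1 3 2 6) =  (1 4 2 5 6)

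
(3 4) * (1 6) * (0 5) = (0 5)(1 6)(3 4)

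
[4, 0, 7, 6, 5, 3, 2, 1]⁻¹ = [1, 7, 6, 5, 0, 4, 3, 2]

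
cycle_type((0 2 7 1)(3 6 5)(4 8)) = 2.3.4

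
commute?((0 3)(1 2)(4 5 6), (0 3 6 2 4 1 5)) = no:(0 3)(1 2)(4 5 6) * (0 3 6 2 4 1 5) = (0 6 1 4)(2 5), (0 3 6 2 4 1 5) * (0 3)(1 2)(4 5 6) = (1 6)(2 5 3 4)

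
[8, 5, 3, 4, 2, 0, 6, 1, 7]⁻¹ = [5, 7, 4, 2, 3, 1, 6, 8, 0]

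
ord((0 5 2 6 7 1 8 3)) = 8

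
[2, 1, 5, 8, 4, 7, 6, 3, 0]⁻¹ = [8, 1, 0, 7, 4, 2, 6, 5, 3]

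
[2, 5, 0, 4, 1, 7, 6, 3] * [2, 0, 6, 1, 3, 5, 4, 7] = [6, 5, 2, 3, 0, 7, 4, 1]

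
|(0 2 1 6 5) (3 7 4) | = 15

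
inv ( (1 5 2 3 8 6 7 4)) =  (1 4 7 6 8 3 2 5)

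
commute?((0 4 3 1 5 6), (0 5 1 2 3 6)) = no:(0 4 3 1 5 6) * (0 5 1 2 3 6) = (0 4 6 5)(2 3), (0 5 1 2 3 6) * (0 4 3 1 5 6) = (0 6 4 3)(1 2)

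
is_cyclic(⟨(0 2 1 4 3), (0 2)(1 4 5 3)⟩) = no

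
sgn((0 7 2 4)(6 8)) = 1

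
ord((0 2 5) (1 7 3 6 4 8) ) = 6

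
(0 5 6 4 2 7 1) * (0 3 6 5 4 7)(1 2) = (0 4 1 3 6 7 2)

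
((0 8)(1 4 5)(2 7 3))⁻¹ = (0 8)(1 5 4)(2 3 7)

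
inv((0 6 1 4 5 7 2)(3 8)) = (0 2 7 5 4 1 6)(3 8)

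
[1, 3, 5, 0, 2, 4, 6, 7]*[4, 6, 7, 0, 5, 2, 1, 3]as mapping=[0→6, 1→0, 2→2, 3→4, 4→7, 5→5, 6→1, 7→3]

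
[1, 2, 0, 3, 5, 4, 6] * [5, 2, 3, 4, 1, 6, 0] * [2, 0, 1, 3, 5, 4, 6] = [1, 3, 4, 5, 6, 0, 2]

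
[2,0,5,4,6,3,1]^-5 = [5,2,3,6,1,4,0]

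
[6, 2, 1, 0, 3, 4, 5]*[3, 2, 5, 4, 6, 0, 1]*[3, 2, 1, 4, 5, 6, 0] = [2, 6, 1, 4, 5, 0, 3]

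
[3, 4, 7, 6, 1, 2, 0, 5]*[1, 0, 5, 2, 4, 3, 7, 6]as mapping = [0→2, 1→4, 2→6, 3→7, 4→0, 5→5, 6→1, 7→3]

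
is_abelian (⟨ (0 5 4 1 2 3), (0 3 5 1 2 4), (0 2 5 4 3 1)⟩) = no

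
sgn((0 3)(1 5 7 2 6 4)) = 1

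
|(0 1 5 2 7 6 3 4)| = 8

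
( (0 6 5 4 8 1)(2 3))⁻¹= (0 1 8 4 5 6)(2 3)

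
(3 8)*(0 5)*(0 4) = (0 5 4)(3 8)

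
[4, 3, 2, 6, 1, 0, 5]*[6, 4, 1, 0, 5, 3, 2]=[5, 0, 1, 2, 4, 6, 3]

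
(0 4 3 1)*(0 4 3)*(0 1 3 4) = (0 4 1)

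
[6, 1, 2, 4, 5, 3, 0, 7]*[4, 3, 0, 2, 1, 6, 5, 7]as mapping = [0→5, 1→3, 2→0, 3→1, 4→6, 5→2, 6→4, 7→7]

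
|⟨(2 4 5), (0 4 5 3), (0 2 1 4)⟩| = 720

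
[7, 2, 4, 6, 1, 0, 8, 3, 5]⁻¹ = [5, 4, 1, 7, 2, 8, 3, 0, 6]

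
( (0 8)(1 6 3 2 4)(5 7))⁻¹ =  (0 8)(1 4 2 3 6)(5 7)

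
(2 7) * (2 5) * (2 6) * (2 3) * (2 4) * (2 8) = (2 7 5 6 3 4 8)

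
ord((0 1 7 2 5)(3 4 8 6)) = 20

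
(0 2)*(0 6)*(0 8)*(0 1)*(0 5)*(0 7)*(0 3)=(0 2 6 8 1 5 7 3)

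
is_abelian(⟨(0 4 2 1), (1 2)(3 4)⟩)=no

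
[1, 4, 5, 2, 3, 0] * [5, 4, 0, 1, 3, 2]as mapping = [0→4, 1→3, 2→2, 3→0, 4→1, 5→5]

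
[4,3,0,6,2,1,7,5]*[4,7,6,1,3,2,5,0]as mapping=[0→3,1→1,2→4,3→5,4→6,5→7,6→0,7→2]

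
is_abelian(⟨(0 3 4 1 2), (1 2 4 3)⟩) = no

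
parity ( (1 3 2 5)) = odd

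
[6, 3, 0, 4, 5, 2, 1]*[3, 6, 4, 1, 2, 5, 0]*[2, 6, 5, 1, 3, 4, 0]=[2, 6, 1, 5, 4, 3, 0] 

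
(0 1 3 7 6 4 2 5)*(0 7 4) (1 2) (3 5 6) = (0 2 6) (1 5 7 3 4) 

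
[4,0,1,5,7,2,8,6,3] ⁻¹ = [1,2,5,8,0,3,7,4,6] 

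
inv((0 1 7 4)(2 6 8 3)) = (0 4 7 1)(2 3 8 6)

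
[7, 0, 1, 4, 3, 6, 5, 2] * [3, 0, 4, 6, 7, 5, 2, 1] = [1, 3, 0, 7, 6, 2, 5, 4]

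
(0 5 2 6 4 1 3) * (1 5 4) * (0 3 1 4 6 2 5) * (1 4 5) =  (0 6 5 1 4) 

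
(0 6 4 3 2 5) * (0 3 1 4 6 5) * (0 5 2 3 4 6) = (0 2 5 4 1 6)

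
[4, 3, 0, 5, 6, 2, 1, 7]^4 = [3, 0, 1, 4, 5, 6, 2, 7]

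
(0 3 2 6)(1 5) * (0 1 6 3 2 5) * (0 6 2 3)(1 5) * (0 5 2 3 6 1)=(0 6 2 5 3)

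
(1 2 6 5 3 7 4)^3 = (1 5 4 6 7 2 3)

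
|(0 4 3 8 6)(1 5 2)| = 15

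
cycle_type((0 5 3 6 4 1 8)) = 7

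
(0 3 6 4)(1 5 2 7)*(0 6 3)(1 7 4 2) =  (1 5)(2 4 6)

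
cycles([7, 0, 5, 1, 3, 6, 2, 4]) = (0 7 4 3 1)(2 5 6)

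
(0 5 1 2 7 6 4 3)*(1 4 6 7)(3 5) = (0 3)(1 2)(4 5)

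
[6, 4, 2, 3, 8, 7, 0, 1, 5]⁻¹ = [6, 7, 2, 3, 1, 8, 0, 5, 4]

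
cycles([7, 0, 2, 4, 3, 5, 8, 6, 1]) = (0 7 6 8 1) (3 4) 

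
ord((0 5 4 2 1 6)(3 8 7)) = 6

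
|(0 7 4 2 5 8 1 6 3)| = 9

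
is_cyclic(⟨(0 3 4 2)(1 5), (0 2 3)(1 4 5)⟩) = no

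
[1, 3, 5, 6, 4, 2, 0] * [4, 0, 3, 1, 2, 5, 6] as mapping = [0→0, 1→1, 2→5, 3→6, 4→2, 5→3, 6→4] 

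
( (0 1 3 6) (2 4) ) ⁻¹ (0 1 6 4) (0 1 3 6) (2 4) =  (0 2 1 3) 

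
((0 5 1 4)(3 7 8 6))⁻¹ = (0 4 1 5)(3 6 8 7)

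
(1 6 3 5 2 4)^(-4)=(1 3 2)(4 6 5)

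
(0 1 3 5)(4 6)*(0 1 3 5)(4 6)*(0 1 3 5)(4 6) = (0 5 3 1)(4 6)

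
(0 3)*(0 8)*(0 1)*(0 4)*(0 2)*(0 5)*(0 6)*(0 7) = (0 3 8 1 4 2 5 6 7)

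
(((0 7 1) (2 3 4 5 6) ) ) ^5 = (0 1 7) 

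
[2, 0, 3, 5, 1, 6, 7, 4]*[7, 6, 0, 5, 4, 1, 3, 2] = [0, 7, 5, 1, 6, 3, 2, 4]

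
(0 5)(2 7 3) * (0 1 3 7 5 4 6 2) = (0 4 6 2 5 1 3)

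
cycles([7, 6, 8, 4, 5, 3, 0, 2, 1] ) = (0 7 2 8 1 6) (3 4 5) 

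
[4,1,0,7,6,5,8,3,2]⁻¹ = [2,1,8,7,0,5,4,3,6]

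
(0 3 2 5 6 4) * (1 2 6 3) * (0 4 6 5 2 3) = (0 1 3 5)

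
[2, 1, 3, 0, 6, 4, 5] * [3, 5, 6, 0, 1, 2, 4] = [6, 5, 0, 3, 4, 1, 2]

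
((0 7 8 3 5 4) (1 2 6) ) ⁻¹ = (0 4 5 3 8 7) (1 6 2) 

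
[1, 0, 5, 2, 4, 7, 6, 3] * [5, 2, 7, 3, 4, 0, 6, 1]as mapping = [0→2, 1→5, 2→0, 3→7, 4→4, 5→1, 6→6, 7→3]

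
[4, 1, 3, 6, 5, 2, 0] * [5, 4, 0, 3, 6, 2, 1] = [6, 4, 3, 1, 2, 0, 5] 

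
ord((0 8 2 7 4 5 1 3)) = 8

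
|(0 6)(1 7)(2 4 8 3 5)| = 10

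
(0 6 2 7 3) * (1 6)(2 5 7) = (0 1 6 5 7 3)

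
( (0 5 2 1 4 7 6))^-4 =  (0 1 6 2 7 5 4)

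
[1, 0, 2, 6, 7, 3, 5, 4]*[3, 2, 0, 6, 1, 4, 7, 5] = [2, 3, 0, 7, 5, 6, 4, 1]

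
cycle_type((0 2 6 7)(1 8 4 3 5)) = 4.5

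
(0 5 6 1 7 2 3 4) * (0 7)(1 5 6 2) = (0 6 5 2 3 4 7 1)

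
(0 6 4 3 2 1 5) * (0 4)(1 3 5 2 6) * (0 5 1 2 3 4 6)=(0 2 4 1 3)(5 6)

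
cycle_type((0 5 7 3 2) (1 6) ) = 2.5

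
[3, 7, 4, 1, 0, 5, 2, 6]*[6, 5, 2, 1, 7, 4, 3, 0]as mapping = [0→1, 1→0, 2→7, 3→5, 4→6, 5→4, 6→2, 7→3]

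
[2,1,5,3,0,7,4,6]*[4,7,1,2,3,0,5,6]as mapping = [0→1,1→7,2→0,3→2,4→4,5→6,6→3,7→5]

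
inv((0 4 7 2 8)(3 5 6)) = (0 8 2 7 4)(3 6 5)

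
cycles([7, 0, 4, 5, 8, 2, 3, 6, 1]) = (0 7 6 3 5 2 4 8 1) 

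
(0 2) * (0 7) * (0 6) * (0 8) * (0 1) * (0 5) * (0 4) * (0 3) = (0 2 7 6 8 1 5 4 3) 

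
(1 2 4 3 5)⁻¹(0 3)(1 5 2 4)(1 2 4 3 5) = (0 5)(1 4 3 2)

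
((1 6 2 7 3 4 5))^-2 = (1 4 7 6 5 3 2)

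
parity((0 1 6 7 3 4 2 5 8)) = even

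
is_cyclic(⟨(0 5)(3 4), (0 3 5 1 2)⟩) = no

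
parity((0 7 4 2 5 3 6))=even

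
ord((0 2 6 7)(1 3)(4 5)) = 4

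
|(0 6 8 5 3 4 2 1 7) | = 9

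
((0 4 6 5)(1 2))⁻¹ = (0 5 6 4)(1 2)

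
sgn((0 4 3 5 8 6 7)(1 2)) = -1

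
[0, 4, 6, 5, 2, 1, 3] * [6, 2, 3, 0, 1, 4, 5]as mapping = [0→6, 1→1, 2→5, 3→4, 4→3, 5→2, 6→0]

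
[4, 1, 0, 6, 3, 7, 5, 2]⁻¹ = [2, 1, 7, 4, 0, 6, 3, 5]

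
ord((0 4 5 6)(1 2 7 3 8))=20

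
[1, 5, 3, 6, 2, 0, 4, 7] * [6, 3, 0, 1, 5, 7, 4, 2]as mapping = [0→3, 1→7, 2→1, 3→4, 4→0, 5→6, 6→5, 7→2]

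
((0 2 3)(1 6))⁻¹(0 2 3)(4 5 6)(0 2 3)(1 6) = (0 2 3)(1 4 5)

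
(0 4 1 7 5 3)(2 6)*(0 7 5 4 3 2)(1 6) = (0 3 7 4 6)(1 5 2)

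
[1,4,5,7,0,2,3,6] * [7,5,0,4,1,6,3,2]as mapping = [0→5,1→1,2→6,3→2,4→7,5→0,6→4,7→3]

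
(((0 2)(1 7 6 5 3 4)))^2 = (1 6 3)(4 7 5)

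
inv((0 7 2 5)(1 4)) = (0 5 2 7)(1 4)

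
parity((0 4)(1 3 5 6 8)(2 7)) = even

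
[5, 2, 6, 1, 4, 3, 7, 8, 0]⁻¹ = [8, 3, 1, 5, 4, 0, 2, 6, 7]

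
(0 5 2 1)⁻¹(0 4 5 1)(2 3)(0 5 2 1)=(0 5 4 2)(1 3)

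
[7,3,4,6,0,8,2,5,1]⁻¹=[4,8,6,1,2,7,3,0,5]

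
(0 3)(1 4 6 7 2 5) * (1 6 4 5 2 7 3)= (0 1 5 6 3)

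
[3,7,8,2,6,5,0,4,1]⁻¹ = [6,8,3,0,7,5,4,1,2]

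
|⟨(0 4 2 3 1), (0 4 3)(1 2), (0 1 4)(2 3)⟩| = 120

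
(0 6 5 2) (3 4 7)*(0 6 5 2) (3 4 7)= (0 5) (2 6) (3 7 4) 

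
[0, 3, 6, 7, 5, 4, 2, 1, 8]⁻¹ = [0, 7, 6, 1, 5, 4, 2, 3, 8]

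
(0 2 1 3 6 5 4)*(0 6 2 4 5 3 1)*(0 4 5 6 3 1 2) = (0 5 6 1 2 4 3)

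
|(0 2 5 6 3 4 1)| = 7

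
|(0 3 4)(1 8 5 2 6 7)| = 6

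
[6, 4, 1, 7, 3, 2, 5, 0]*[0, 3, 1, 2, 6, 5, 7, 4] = [7, 6, 3, 4, 2, 1, 5, 0]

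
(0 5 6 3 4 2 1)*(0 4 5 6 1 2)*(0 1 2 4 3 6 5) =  (0 5 2 4 1 3)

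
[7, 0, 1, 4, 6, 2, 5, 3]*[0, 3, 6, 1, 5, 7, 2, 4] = [4, 0, 3, 5, 2, 6, 7, 1]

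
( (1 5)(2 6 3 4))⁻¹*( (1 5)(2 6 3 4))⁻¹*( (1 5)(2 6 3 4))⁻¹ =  (1 5)(2 6 3 4)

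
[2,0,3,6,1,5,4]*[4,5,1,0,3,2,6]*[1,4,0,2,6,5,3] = [4,6,1,3,5,0,2]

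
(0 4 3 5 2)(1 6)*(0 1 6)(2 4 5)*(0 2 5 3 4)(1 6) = (0 3 5)(1 2 6)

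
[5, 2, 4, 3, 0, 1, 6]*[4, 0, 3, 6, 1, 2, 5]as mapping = [0→2, 1→3, 2→1, 3→6, 4→4, 5→0, 6→5]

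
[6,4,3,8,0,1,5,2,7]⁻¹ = [4,5,7,2,1,6,0,8,3]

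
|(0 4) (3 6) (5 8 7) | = 6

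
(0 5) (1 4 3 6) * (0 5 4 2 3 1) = (0 4 1 2 3 6) 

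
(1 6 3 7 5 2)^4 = (1 5 3)(2 7 6)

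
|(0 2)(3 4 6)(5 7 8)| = 6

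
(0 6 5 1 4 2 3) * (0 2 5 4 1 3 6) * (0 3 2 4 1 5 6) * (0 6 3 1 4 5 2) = (0 1 2 6 4 3 5)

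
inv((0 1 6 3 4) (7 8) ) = (0 4 3 6 1) (7 8) 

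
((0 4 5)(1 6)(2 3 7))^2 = (0 5 4)(2 7 3)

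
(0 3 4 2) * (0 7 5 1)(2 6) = (0 3 4 6 2 7 5 1)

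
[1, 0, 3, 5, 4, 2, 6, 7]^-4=[0, 1, 5, 2, 4, 3, 6, 7]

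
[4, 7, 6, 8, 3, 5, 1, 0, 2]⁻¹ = [7, 6, 8, 4, 0, 5, 2, 1, 3]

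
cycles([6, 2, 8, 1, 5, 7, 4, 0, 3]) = (0 6 4 5 7)(1 2 8 3)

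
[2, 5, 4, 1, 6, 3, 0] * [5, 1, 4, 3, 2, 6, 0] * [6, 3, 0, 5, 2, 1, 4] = [2, 4, 0, 3, 6, 5, 1]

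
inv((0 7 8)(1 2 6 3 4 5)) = (0 8 7)(1 5 4 3 6 2)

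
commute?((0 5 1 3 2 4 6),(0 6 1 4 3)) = no:(0 5 1 3 2 4 6)*(0 6 1 4 3) = (0 5 4 1)(2 3),(0 6 1 4 3)*(0 5 1 3 2 4 6) = (1 6 3 5)(2 4)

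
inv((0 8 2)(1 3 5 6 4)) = (0 2 8)(1 4 6 5 3)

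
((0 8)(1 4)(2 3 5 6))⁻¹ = (0 8)(1 4)(2 6 5 3)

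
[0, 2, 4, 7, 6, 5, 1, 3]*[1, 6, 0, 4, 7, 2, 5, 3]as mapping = [0→1, 1→0, 2→7, 3→3, 4→5, 5→2, 6→6, 7→4]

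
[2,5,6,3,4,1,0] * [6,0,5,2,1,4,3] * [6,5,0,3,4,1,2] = [1,4,3,0,5,6,2]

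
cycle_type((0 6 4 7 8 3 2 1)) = 8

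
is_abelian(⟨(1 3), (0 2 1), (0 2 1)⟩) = no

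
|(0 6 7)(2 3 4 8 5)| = 15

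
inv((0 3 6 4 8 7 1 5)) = (0 5 1 7 8 4 6 3)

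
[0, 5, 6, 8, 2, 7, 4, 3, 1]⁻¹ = [0, 8, 4, 7, 6, 1, 2, 5, 3]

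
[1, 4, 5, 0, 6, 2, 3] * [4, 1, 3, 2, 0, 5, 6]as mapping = [0→1, 1→0, 2→5, 3→4, 4→6, 5→3, 6→2]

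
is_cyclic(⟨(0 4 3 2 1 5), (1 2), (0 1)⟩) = no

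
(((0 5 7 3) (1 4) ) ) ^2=(0 7) (3 5) 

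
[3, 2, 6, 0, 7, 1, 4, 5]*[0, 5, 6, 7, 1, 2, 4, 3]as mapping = [0→7, 1→6, 2→4, 3→0, 4→3, 5→5, 6→1, 7→2]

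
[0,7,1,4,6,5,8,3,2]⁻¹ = [0,2,8,7,3,5,4,1,6]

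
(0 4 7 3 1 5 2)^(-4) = (0 3 2 7 5 4 1)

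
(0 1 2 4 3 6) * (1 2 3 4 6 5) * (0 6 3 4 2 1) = (0 1 4 2 3 5)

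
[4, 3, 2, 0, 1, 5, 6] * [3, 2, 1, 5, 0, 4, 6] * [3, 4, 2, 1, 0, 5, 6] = [3, 5, 4, 1, 2, 0, 6]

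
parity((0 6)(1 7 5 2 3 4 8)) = odd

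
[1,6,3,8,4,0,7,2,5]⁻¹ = [5,0,7,2,4,8,1,6,3]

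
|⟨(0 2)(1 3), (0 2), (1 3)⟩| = 4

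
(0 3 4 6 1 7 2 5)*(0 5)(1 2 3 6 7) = (0 6 2)(3 4 7)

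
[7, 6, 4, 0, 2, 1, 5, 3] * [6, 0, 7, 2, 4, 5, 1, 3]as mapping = [0→3, 1→1, 2→4, 3→6, 4→7, 5→0, 6→5, 7→2]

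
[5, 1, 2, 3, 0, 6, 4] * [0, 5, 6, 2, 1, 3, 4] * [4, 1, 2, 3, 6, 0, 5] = [3, 0, 5, 2, 4, 6, 1]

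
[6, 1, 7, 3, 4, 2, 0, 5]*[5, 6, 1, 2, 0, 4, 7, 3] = [7, 6, 3, 2, 0, 1, 5, 4]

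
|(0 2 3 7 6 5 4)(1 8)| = 14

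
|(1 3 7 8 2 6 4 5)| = 8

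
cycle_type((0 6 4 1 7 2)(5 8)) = 2.6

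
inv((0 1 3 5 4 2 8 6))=(0 6 8 2 4 5 3 1)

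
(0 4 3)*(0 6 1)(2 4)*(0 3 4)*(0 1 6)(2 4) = (0 4 2 1 3)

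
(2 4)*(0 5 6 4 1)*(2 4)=(0 5 6 2 1)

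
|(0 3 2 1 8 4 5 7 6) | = 9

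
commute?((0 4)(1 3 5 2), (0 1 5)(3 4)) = no:(0 4)(1 3 5 2)*(0 1 5)(3 4) = (0 3)(1 4)(2 5), (0 1 5)(3 4)*(0 4)(1 3 5 2) = (0 3)(1 2)(4 5)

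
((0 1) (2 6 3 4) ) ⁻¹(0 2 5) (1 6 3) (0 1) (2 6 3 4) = (0 3 4) (1 6 5) 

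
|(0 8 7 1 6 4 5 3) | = 8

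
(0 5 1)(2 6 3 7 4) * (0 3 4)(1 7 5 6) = (0 6 4 2 1 3 5 7)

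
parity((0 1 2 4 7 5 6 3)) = odd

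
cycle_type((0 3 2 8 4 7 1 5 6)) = 9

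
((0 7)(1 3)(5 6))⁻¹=(0 7)(1 3)(5 6)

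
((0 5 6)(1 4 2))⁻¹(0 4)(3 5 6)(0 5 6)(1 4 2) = (0 3 6)(2 5)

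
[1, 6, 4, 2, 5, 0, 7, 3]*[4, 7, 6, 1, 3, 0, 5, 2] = [7, 5, 3, 6, 0, 4, 2, 1]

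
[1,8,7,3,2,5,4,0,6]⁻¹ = [7,0,4,3,6,5,8,2,1]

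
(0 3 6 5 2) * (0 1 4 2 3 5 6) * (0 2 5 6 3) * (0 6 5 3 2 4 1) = (0 5 6 2)(3 4)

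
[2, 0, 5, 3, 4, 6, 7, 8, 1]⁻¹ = [1, 8, 0, 3, 4, 2, 5, 6, 7]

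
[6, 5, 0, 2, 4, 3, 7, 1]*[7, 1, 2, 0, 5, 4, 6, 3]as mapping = [0→6, 1→4, 2→7, 3→2, 4→5, 5→0, 6→3, 7→1]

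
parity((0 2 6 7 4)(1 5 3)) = even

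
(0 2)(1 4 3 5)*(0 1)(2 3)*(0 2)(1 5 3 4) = (0 4)(2 5)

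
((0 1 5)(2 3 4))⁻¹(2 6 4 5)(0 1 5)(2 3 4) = (0 3 6 2)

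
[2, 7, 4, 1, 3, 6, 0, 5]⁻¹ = [6, 3, 0, 4, 2, 7, 5, 1]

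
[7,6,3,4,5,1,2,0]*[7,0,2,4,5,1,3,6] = [6,3,4,5,1,0,2,7]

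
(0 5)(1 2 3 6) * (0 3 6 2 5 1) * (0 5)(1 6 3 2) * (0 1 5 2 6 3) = (0 3 5 6 2)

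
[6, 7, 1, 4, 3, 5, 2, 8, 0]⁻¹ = [8, 2, 6, 4, 3, 5, 0, 1, 7]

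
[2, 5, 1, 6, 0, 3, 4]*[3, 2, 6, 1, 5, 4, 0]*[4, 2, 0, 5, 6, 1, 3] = [3, 6, 0, 4, 5, 2, 1]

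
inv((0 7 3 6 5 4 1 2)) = (0 2 1 4 5 6 3 7)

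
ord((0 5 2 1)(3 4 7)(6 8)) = 12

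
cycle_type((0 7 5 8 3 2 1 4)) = 8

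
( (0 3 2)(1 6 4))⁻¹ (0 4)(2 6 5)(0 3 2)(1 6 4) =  (0 4 5)(1 3)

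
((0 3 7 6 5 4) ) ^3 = (0 6) (3 5) (4 7) 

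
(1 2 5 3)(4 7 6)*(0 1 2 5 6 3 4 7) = (0 1 5 4)(2 6 7 3)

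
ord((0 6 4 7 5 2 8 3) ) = 8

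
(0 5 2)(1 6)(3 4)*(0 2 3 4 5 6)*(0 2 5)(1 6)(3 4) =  (0 1 2 5 4 3)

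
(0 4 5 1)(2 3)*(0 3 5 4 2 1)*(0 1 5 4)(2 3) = (0 3 5 1 2 4)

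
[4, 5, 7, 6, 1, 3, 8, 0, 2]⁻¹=[7, 4, 8, 5, 0, 1, 3, 2, 6]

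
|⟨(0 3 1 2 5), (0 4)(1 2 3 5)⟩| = 360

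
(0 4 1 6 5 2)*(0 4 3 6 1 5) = (0 3 6)(2 4 5)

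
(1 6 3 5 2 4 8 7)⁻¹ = (1 7 8 4 2 5 3 6)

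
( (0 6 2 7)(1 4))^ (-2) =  (0 2)(6 7)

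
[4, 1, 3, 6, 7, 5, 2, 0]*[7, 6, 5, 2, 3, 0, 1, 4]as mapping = [0→3, 1→6, 2→2, 3→1, 4→4, 5→0, 6→5, 7→7]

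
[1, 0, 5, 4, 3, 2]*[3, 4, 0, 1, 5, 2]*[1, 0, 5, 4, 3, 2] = [3, 4, 5, 2, 0, 1]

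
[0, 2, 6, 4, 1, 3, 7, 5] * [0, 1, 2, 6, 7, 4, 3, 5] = [0, 2, 3, 7, 1, 6, 5, 4]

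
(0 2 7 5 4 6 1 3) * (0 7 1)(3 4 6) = (0 2 1 4 3 7 5 6)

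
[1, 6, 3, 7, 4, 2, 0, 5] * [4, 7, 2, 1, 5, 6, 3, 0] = [7, 3, 1, 0, 5, 2, 4, 6]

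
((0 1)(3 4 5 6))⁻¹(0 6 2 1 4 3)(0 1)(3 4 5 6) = (0 5 4 1 3 2)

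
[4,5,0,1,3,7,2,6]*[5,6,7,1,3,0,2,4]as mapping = [0→3,1→0,2→5,3→6,4→1,5→4,6→7,7→2]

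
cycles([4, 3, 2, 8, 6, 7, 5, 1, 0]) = (0 4 6 5 7 1 3 8)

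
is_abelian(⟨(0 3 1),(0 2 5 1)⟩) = no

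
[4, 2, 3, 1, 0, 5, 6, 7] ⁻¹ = [4, 3, 1, 2, 0, 5, 6, 7] 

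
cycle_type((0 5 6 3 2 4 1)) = 7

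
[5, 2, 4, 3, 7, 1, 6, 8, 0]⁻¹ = [8, 5, 1, 3, 2, 0, 6, 4, 7]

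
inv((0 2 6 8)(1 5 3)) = (0 8 6 2)(1 3 5)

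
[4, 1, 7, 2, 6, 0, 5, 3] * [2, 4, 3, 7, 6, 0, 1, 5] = [6, 4, 5, 3, 1, 2, 0, 7]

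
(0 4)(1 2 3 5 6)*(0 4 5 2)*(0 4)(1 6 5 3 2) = (0 3 1 4)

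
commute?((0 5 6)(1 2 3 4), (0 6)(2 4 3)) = no:(0 5 6)(1 2 3 4)*(0 6)(2 4 3) = (0 5)(1 4), (0 6)(2 4 3)*(0 5 6)(1 2 3 4) = (1 2)(5 6)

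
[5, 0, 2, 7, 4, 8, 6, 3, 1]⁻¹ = [1, 8, 2, 7, 4, 0, 6, 3, 5]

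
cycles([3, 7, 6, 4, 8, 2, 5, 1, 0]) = (0 3 4 8)(1 7)(2 6 5)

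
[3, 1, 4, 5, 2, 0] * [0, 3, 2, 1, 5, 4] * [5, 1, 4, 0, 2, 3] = [1, 0, 3, 2, 4, 5]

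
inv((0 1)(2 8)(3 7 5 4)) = (0 1)(2 8)(3 4 5 7)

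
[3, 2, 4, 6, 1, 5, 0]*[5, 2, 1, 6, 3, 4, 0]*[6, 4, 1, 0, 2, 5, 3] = [3, 4, 0, 6, 1, 2, 5]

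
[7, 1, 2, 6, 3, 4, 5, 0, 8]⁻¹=[7, 1, 2, 4, 5, 6, 3, 0, 8]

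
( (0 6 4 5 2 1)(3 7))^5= (0 1 2 5 4 6)(3 7)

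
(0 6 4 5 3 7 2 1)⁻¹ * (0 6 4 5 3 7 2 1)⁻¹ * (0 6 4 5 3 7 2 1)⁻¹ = (0 7 4 1 3 6 2 5)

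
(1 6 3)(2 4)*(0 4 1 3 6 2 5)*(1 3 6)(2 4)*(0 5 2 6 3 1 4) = (0 6 4 2 1)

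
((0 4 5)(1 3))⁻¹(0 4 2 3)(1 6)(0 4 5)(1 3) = (1 4 5 2)(3 6)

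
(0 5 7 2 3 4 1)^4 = (0 3 5 4 7 1 2)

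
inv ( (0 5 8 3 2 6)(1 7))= (0 6 2 3 8 5)(1 7)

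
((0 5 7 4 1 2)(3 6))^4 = (0 1 7)(2 4 5)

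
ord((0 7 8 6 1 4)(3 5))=6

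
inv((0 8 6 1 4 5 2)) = (0 2 5 4 1 6 8)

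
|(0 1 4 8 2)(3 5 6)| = 15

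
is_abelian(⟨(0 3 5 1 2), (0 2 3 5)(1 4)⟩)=no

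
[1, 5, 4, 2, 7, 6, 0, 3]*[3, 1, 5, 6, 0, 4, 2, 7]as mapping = [0→1, 1→4, 2→0, 3→5, 4→7, 5→2, 6→3, 7→6]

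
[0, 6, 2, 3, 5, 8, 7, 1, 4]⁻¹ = [0, 7, 2, 3, 8, 4, 1, 6, 5]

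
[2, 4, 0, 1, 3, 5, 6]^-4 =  [0, 3, 2, 4, 1, 5, 6]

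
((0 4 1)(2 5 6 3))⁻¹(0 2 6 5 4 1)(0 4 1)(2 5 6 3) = (0 4 5 3 6 1)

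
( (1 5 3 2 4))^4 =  (1 4 2 3 5)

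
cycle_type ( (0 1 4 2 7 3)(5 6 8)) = 3.6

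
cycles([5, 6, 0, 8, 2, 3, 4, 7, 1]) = (0 5 3 8 1 6 4 2)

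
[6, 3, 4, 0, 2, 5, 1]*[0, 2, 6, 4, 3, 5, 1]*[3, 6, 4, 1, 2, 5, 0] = [6, 2, 1, 3, 0, 5, 4]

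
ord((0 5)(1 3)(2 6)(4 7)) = 2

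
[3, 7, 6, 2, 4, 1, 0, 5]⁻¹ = [6, 5, 3, 0, 4, 7, 2, 1]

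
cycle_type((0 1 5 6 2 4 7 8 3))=9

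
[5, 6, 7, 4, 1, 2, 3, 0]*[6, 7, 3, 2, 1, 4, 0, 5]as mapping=[0→4, 1→0, 2→5, 3→1, 4→7, 5→3, 6→2, 7→6]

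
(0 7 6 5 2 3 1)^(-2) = (0 3 5 7 1 2 6)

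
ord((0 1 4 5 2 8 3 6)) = 8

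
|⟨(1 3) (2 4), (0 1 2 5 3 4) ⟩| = 24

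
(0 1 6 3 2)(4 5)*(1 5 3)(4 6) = (0 5 6 1 4 3 2)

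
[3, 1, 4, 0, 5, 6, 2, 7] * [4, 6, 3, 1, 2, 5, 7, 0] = [1, 6, 2, 4, 5, 7, 3, 0]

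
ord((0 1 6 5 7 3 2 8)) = 8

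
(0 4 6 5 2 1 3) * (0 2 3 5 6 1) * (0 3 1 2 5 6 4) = (1 6 4 2 3 5)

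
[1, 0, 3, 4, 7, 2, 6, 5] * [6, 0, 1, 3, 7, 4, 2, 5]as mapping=[0→0, 1→6, 2→3, 3→7, 4→5, 5→1, 6→2, 7→4]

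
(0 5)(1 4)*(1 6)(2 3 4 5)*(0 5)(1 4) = (0 2 3 1)(4 6)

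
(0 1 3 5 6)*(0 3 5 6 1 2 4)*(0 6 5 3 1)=(0 2 4 6 1 3 5)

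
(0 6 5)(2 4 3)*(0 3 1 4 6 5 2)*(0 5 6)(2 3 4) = (0 6 3 5 4 1 2)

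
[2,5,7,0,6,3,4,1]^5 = [3,7,0,5,6,1,4,2]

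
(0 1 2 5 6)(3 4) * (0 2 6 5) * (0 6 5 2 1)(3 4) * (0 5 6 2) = (0 5)(1 6)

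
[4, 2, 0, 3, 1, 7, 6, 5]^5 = [4, 2, 0, 3, 1, 7, 6, 5]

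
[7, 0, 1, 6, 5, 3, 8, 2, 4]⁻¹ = [1, 2, 7, 5, 8, 4, 3, 0, 6]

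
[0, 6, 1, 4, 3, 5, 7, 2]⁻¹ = [0, 2, 7, 4, 3, 5, 1, 6]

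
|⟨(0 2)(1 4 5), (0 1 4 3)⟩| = 720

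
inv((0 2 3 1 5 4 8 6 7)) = (0 7 6 8 4 5 1 3 2)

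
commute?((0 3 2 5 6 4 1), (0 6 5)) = no:(0 3 2 5 6 4 1) * (0 6 5) = (0 3 2)(1 6 4), (0 6 5) * (0 3 2 5 6 4 1) = (0 4 1)(2 5 3)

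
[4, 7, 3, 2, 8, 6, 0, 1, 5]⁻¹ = [6, 7, 3, 2, 0, 8, 5, 1, 4]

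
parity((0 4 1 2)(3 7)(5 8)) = odd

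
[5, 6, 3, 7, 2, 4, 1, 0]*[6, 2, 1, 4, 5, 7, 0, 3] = [7, 0, 4, 3, 1, 5, 2, 6]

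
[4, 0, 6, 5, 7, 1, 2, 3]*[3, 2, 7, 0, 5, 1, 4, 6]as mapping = [0→5, 1→3, 2→4, 3→1, 4→6, 5→2, 6→7, 7→0]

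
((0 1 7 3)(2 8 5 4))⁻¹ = (0 3 7 1)(2 4 5 8)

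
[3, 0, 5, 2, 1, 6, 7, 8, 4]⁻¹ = [1, 4, 3, 0, 8, 2, 5, 6, 7]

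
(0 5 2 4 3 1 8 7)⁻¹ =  (0 7 8 1 3 4 2 5)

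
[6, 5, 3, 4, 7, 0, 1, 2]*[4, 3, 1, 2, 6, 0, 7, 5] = [7, 0, 2, 6, 5, 4, 3, 1]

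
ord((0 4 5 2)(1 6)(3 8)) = 4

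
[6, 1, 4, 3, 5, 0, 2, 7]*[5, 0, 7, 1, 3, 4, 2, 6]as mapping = [0→2, 1→0, 2→3, 3→1, 4→4, 5→5, 6→7, 7→6]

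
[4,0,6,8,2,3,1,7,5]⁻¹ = [1,6,4,5,0,8,2,7,3]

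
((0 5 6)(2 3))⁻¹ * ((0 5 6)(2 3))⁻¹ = (0 5 6)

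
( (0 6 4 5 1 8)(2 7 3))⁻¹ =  (0 8 1 5 4 6)(2 3 7)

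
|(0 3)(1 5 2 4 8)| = 10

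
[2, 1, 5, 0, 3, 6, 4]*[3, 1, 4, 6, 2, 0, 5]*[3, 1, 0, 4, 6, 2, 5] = [6, 1, 3, 4, 5, 2, 0]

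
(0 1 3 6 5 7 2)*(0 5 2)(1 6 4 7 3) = (0 6 2 5 3 4 7)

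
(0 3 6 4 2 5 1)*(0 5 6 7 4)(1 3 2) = (0 2 6)(1 5 3 7 4)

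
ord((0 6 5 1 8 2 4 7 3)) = 9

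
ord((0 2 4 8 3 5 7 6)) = 8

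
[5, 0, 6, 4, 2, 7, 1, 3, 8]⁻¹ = [1, 6, 4, 7, 3, 0, 2, 5, 8]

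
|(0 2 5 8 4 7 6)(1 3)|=14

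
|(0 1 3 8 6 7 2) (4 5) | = 14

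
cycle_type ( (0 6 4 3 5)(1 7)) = 2.5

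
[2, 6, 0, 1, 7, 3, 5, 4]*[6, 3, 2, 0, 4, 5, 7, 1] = [2, 7, 6, 3, 1, 0, 5, 4]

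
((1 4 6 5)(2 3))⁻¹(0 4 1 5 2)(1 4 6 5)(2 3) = (0 6 4 1 3)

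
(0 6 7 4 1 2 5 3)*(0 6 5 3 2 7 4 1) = (0 5 2 3 6 4)(1 7)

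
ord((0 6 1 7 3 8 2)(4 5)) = 14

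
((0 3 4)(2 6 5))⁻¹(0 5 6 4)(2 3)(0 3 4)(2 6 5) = (0 3 2 5)(4 6)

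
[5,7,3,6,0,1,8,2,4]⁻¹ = [4,5,7,2,8,0,3,1,6]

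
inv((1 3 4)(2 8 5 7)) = (1 4 3)(2 7 5 8)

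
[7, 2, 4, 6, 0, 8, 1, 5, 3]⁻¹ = [4, 6, 1, 8, 2, 7, 3, 0, 5]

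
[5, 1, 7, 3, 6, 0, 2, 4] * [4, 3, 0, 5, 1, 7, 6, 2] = [7, 3, 2, 5, 6, 4, 0, 1]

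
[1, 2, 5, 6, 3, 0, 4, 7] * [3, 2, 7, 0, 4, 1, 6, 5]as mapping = [0→2, 1→7, 2→1, 3→6, 4→0, 5→3, 6→4, 7→5]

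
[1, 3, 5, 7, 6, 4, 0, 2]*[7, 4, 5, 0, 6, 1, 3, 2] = [4, 0, 1, 2, 3, 6, 7, 5]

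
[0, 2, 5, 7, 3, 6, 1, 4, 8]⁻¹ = [0, 6, 1, 4, 7, 2, 5, 3, 8]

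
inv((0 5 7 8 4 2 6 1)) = (0 1 6 2 4 8 7 5)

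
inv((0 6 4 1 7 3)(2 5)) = (0 3 7 1 4 6)(2 5)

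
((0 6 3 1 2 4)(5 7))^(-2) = (0 2 3)(1 6 4)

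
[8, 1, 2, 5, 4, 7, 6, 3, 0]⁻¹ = [8, 1, 2, 7, 4, 3, 6, 5, 0]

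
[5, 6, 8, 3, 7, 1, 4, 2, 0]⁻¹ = [8, 5, 7, 3, 6, 0, 1, 4, 2]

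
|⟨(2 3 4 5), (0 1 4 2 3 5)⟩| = 120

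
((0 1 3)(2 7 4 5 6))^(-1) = (0 3 1)(2 6 5 4 7)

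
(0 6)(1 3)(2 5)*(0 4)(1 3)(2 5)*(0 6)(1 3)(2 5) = (1 3)(2 5)(4 6)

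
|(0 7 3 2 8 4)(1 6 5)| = 6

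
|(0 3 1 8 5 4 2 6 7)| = 9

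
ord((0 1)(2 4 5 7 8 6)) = 6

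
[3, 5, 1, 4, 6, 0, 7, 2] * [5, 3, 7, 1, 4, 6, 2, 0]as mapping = [0→1, 1→6, 2→3, 3→4, 4→2, 5→5, 6→0, 7→7]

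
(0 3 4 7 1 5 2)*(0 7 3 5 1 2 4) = (0 5 4 3)(2 7)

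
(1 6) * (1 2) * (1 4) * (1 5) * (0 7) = (0 7)(1 6 2 4 5)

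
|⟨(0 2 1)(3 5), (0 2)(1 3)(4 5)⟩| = 720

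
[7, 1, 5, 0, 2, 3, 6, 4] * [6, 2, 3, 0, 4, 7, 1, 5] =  [5, 2, 7, 6, 3, 0, 1, 4]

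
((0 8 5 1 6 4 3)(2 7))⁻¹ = (0 3 4 6 1 5 8)(2 7)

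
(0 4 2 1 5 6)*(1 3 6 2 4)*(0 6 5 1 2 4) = (0 2 3 5 4)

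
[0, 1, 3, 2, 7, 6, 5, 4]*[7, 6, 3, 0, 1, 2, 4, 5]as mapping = [0→7, 1→6, 2→0, 3→3, 4→5, 5→4, 6→2, 7→1]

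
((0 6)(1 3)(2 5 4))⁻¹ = (0 6)(1 3)(2 4 5)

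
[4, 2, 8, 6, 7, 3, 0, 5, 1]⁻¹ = [6, 8, 1, 5, 0, 7, 3, 4, 2]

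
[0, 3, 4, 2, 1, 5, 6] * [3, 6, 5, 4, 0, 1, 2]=[3, 4, 0, 5, 6, 1, 2]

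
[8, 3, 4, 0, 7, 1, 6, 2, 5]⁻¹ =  [3, 5, 7, 1, 2, 8, 6, 4, 0]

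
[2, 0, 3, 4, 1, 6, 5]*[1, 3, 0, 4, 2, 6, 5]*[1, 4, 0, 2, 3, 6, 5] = [1, 4, 3, 0, 2, 6, 5]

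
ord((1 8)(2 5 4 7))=4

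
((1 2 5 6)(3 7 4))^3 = (1 6 5 2)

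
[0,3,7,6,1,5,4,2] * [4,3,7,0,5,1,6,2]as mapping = [0→4,1→0,2→2,3→6,4→3,5→1,6→5,7→7]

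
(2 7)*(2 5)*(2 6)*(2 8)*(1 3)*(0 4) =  (0 4)(1 3)(2 7 5 6 8)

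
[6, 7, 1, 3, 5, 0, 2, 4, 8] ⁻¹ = [5, 2, 6, 3, 7, 4, 0, 1, 8] 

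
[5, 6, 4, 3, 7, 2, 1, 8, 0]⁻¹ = [8, 6, 5, 3, 2, 0, 1, 4, 7]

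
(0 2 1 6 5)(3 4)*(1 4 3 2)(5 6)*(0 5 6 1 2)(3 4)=(0 2 3 4)(1 6)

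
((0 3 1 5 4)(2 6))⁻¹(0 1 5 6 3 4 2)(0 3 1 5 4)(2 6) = (0 6 3 5 4 2 1)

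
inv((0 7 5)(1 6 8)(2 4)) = (0 5 7)(1 8 6)(2 4)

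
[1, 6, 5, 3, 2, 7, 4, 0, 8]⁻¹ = [7, 0, 4, 3, 6, 2, 1, 5, 8]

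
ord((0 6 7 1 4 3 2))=7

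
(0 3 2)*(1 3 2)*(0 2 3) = (0 3 1) 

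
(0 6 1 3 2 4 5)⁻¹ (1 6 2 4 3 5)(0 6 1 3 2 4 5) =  (0 3 1 4 5 2)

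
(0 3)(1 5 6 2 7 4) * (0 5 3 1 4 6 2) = (0 1 3 5 2 7 6)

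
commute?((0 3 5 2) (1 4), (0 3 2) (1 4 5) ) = no:(0 3 5 2) (1 4)*(0 3 2) (1 4 5) = (0 2 3 1 5), (0 3 2) (1 4 5)*(0 3 5 2) (1 4) = (0 5 4 2 3) 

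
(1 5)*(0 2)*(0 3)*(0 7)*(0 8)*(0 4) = (0 2 3 7 8 4)(1 5)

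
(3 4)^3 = (3 4)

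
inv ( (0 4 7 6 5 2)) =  (0 2 5 6 7 4)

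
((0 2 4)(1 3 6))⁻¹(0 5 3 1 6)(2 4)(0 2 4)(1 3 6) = (0 4)(1 2 5 6 3)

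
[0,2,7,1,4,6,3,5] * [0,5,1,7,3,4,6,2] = [0,1,2,5,3,6,7,4] 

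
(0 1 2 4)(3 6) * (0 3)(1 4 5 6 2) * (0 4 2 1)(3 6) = (0 2 5 3 1)(4 6)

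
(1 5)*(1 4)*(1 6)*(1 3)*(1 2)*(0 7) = (0 7)(1 5 4 6 3 2)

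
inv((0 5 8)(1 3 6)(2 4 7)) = (0 8 5)(1 6 3)(2 7 4)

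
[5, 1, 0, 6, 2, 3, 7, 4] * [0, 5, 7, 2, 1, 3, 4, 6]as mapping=[0→3, 1→5, 2→0, 3→4, 4→7, 5→2, 6→6, 7→1]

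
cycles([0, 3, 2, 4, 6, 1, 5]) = (1 3 4 6 5)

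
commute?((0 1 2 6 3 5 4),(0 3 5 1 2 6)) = no:(0 1 2 6 3 5 4)*(0 3 5 1 2 6) = (0 2)(1 6 5 4 3),(0 3 5 1 2 6)*(0 1 2 6 3 5 4) = (0 5 2 3 4)(1 6)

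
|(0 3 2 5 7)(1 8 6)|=15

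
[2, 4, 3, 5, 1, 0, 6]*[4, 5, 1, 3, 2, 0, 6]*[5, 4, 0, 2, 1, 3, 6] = [4, 0, 2, 5, 3, 1, 6]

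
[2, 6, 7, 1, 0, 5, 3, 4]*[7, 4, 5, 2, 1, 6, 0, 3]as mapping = [0→5, 1→0, 2→3, 3→4, 4→7, 5→6, 6→2, 7→1]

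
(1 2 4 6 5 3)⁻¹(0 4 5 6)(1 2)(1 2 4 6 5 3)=(0 6 3 5)(2 4)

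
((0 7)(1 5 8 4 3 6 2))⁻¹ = (0 7)(1 2 6 3 4 8 5)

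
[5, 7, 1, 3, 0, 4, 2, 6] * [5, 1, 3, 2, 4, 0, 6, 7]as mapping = [0→0, 1→7, 2→1, 3→2, 4→5, 5→4, 6→3, 7→6]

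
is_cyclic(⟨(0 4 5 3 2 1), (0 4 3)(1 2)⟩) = no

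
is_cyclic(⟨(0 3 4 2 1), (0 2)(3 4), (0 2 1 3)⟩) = no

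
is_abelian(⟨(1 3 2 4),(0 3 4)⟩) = no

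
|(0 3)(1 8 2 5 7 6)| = 6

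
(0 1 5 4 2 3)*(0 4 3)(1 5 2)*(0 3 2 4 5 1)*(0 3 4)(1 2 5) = (0 2 4 3 1)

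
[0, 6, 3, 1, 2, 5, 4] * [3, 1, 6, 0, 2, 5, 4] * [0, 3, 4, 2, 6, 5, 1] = [2, 6, 0, 3, 1, 5, 4]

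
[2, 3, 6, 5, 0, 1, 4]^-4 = [0, 5, 2, 1, 4, 3, 6]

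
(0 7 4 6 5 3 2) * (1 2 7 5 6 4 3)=(0 5 1 2)(3 7)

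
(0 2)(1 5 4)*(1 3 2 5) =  (0 5 4 3 2)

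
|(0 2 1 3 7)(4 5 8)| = 15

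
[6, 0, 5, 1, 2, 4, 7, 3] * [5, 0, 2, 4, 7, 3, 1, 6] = [1, 5, 3, 0, 2, 7, 6, 4]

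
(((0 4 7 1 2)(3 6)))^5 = (3 6)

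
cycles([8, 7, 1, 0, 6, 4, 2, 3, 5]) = (0 8 5 4 6 2 1 7 3)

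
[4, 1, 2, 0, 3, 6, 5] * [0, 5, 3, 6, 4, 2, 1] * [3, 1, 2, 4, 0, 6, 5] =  [0, 6, 4, 3, 5, 1, 2]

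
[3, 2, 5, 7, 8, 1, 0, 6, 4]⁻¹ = [6, 5, 1, 0, 8, 2, 7, 3, 4]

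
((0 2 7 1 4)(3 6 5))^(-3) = (0 7 4 2 1)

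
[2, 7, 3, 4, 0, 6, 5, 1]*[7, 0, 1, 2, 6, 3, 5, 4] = [1, 4, 2, 6, 7, 5, 3, 0]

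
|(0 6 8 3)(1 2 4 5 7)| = 20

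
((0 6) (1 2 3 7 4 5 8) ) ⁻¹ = (0 6) (1 8 5 4 7 3 2) 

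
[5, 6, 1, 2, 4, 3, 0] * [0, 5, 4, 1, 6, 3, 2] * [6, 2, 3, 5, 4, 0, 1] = [5, 3, 0, 4, 1, 2, 6] 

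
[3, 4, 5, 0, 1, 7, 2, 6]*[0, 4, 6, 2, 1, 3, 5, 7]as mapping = [0→2, 1→1, 2→3, 3→0, 4→4, 5→7, 6→6, 7→5]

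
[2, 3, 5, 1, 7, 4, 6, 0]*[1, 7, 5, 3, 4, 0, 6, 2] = [5, 3, 0, 7, 2, 4, 6, 1] 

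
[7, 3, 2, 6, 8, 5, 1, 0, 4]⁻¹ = [7, 6, 2, 1, 8, 5, 3, 0, 4]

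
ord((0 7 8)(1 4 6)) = 3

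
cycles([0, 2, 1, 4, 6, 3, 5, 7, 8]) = (1 2)(3 4 6 5)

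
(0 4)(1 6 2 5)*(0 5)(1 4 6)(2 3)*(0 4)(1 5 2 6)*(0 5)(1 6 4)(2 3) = (0 6 2 1)(3 4)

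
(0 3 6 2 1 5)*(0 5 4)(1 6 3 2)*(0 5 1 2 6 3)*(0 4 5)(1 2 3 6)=(0 1 5 2 6 3 4)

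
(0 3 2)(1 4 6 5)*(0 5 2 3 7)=(0 7)(1 4 6 2 5)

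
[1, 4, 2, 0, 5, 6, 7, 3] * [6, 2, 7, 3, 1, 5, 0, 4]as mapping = [0→2, 1→1, 2→7, 3→6, 4→5, 5→0, 6→4, 7→3]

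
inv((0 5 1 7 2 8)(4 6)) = (0 8 2 7 1 5)(4 6)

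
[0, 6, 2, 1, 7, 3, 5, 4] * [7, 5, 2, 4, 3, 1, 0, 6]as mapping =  [0→7, 1→0, 2→2, 3→5, 4→6, 5→4, 6→1, 7→3]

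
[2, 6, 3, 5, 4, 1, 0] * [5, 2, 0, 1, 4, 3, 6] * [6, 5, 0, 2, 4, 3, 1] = [6, 1, 5, 2, 4, 0, 3]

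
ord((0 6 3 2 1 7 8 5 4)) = 9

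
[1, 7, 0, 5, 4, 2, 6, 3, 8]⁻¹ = [2, 0, 5, 7, 4, 3, 6, 1, 8]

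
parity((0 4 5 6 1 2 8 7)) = odd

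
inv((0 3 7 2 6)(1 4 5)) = (0 6 2 7 3)(1 5 4)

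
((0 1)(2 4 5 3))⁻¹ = (0 1)(2 3 5 4)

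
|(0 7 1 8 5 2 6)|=7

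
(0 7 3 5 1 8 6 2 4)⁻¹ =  (0 4 2 6 8 1 5 3 7)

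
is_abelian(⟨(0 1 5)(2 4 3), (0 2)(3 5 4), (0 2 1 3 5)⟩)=no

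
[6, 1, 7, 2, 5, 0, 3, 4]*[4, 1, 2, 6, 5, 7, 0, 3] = [0, 1, 3, 2, 7, 4, 6, 5]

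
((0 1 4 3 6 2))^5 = (0 2 6 3 4 1)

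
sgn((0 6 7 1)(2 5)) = 1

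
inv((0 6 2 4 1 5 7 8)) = (0 8 7 5 1 4 2 6)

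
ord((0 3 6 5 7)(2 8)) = 10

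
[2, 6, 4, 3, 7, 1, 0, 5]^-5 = [4, 0, 7, 3, 5, 6, 2, 1]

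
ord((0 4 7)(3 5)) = 6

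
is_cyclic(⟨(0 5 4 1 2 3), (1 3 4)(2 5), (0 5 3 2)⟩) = no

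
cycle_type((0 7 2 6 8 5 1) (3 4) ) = 2.7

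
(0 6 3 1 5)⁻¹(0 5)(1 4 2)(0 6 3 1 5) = (0 6)(2 5 4)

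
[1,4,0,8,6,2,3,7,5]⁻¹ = [2,0,5,6,1,8,4,7,3]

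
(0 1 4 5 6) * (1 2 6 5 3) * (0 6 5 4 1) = (0 2 5 4 3) 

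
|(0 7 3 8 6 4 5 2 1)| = 9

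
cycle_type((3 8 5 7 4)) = 5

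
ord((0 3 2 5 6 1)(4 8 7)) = 6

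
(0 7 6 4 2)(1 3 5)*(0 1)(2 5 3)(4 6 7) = (0 4 5)(1 2)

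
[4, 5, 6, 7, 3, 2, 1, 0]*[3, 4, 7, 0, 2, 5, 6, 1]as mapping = [0→2, 1→5, 2→6, 3→1, 4→0, 5→7, 6→4, 7→3]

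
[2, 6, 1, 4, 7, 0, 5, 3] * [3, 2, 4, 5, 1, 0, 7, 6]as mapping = [0→4, 1→7, 2→2, 3→1, 4→6, 5→3, 6→0, 7→5]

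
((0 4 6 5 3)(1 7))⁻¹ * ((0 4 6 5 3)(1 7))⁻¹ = (0 5 4 3 6)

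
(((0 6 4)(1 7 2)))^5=(0 4 6)(1 2 7)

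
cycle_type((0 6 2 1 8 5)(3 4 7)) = 3.6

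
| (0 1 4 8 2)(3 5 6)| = 15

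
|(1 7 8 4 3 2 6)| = 7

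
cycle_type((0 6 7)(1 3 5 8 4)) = 3.5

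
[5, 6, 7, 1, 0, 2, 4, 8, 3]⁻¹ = [4, 3, 5, 8, 6, 0, 1, 2, 7]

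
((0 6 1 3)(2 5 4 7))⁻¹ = (0 3 1 6)(2 7 4 5)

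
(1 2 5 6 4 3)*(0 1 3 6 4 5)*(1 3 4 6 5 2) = (0 3 4 5 6 2)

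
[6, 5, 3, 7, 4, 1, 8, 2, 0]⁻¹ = [8, 5, 7, 2, 4, 1, 0, 3, 6]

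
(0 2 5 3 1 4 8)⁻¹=(0 8 4 1 3 5 2)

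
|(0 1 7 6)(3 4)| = 4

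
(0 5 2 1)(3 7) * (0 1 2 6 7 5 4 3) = (0 4 3 5 6 7)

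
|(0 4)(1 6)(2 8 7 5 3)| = 10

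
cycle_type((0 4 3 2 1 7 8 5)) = 8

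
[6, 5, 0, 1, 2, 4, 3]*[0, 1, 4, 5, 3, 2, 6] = [6, 2, 0, 1, 4, 3, 5]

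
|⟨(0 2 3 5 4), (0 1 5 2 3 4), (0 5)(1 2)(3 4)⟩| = 720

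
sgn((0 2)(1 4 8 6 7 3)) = 1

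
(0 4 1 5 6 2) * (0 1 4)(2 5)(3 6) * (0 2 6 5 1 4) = (0 2 4)(1 6)(3 5)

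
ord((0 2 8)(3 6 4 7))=12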